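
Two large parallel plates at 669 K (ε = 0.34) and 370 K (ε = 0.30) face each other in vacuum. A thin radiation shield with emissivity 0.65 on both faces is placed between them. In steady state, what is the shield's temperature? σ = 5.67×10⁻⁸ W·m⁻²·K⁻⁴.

T_s ≈ 582 K

In steady state the net flux on the hot side equals that on the cold side.
σ(T₁⁴−T_s⁴)/D₁ = σ(T_s⁴−T₂⁴)/D₂, with D₁ = 1/ε₁+1/ε_s−1 = 3.480, D₂ = 1/ε_s+1/ε₂−1 = 3.872.
Solve for T_s⁴: T_s⁴ = (D₂·T₁⁴ + D₁·T₂⁴)/(D₁+D₂) = 1.144×10¹¹ K⁴.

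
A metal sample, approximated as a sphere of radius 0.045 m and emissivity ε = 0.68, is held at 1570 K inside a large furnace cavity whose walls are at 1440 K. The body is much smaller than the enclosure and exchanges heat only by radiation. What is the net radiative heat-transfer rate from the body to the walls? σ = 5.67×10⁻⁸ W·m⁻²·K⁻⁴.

P_net ≈ 1740 W

For a small grey body in a large enclosure: P_net = εσA(T_body⁴ − T_wall⁴).
A = 4πr² = 0.02545 m²; T_body⁴ − T_wall⁴ = 6.076×10¹² − 4.300×10¹² = 1.776×10¹² K⁴.
|P_net| = 0.68·5.67×10⁻⁸·0.02545·1.776×10¹².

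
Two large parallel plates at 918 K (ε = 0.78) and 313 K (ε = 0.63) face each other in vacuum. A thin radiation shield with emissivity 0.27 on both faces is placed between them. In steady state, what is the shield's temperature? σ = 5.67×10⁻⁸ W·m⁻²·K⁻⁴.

T_s ≈ 781 K

In steady state the net flux on the hot side equals that on the cold side.
σ(T₁⁴−T_s⁴)/D₁ = σ(T_s⁴−T₂⁴)/D₂, with D₁ = 1/ε₁+1/ε_s−1 = 3.986, D₂ = 1/ε_s+1/ε₂−1 = 4.291.
Solve for T_s⁴: T_s⁴ = (D₂·T₁⁴ + D₁·T₂⁴)/(D₁+D₂) = 3.728×10¹¹ K⁴.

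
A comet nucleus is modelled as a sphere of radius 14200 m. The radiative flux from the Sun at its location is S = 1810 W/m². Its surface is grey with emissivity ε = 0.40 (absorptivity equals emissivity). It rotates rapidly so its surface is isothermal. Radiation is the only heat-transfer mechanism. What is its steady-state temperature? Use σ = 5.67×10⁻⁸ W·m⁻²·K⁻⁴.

At equilibrium, absorbed power = emitted power.
Absorbing cross-section = πr² = 6.335×10⁸ m²; emitting surface = 4πr² = 2.534×10⁹ m² (ratio 4).
εS·A_cross = εσ·A_surf·T⁴  ⇒  T⁴ = S/(4σ)   (ε cancels).
T⁴ = 1810/(4·5.67×10⁻⁸) = 7.981×10⁹ K⁴.
T = (7.981×10⁹)^(1/4).

T ≈ 299 K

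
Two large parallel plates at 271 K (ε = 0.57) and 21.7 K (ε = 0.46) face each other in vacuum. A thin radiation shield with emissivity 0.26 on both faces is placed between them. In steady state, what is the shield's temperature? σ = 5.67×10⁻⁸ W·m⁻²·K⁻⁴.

In steady state the net flux on the hot side equals that on the cold side.
σ(T₁⁴−T_s⁴)/D₁ = σ(T_s⁴−T₂⁴)/D₂, with D₁ = 1/ε₁+1/ε_s−1 = 4.601, D₂ = 1/ε_s+1/ε₂−1 = 5.020.
Solve for T_s⁴: T_s⁴ = (D₂·T₁⁴ + D₁·T₂⁴)/(D₁+D₂) = 2.814×10⁹ K⁴.

T_s ≈ 230 K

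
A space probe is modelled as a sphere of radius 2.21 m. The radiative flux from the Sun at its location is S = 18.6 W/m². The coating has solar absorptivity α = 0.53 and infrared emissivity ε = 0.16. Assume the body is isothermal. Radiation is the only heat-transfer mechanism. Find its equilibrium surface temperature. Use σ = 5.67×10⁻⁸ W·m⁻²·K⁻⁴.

At equilibrium, absorbed power = emitted power.
Absorbing cross-section = πr² = 15.34 m²; emitting surface = 4πr² = 61.38 m² (ratio 4).
αS·A_cross = εσ·A_surf·T⁴  ⇒  T⁴ = αS/(ε·4σ).
T⁴ = 0.530·18.6/(0.16·4·5.67×10⁻⁸) = 2.717×10⁸ K⁴.
T = (2.717×10⁸)^(1/4).

T ≈ 128 K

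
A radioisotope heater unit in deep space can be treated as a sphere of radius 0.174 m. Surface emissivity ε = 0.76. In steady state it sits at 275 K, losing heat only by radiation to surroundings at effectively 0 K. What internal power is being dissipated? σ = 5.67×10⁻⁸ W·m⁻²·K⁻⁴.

Steady state: P = εσA T⁴.
A = 4πr² = 0.3805 m²; T⁴ = (275)⁴ = 5.719×10⁹ K⁴.
P = 0.76 × 5.67×10⁻⁸ × 0.3805 × 5.719×10⁹.

P ≈ 93.8 W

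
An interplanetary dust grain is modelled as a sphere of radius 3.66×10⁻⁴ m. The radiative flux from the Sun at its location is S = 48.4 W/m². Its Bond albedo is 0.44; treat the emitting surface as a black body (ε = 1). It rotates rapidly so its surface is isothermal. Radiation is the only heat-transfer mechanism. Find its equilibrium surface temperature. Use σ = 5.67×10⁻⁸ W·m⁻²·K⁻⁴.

At equilibrium, absorbed power = emitted power.
Absorbing cross-section = πr² = 4.208×10⁻⁷ m²; emitting surface = 4πr² = 1.683×10⁻⁶ m² (ratio 4).
(1−a)S·A_cross = εσ·A_surf·T⁴  ⇒  T⁴ = (1−a)S/(4σ).
T⁴ = 0.560·48.4/(4·5.67×10⁻⁸) = 1.195×10⁸ K⁴.
T = (1.195×10⁸)^(1/4).

T ≈ 105 K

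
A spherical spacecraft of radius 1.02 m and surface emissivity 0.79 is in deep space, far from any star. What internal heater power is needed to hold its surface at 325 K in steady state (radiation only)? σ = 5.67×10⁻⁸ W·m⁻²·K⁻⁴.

P ≈ 6530 W

P = εσ·4πr²·T⁴.
4πr² = 13.07 m²; T⁴ = 1.116×10¹⁰ K⁴.
P = 0.79·5.67×10⁻⁸·13.07·1.116×10¹⁰.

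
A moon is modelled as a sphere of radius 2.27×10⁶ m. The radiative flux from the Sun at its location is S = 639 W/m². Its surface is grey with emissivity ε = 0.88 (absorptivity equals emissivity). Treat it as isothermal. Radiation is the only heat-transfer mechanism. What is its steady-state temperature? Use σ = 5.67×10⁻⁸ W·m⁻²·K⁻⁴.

At equilibrium, absorbed power = emitted power.
Absorbing cross-section = πr² = 1.619×10¹³ m²; emitting surface = 4πr² = 6.475×10¹³ m² (ratio 4).
εS·A_cross = εσ·A_surf·T⁴  ⇒  T⁴ = S/(4σ)   (ε cancels).
T⁴ = 639/(4·5.67×10⁻⁸) = 2.817×10⁹ K⁴.
T = (2.817×10⁹)^(1/4).

T ≈ 230 K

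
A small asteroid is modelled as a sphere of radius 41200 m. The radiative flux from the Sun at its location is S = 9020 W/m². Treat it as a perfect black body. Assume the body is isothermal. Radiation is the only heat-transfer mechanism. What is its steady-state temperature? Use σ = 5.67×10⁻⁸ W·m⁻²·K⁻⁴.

At equilibrium, absorbed power = emitted power.
Absorbing cross-section = πr² = 5.333×10⁹ m²; emitting surface = 4πr² = 2.133×10¹⁰ m² (ratio 4).
S·A_cross = εσ·A_surf·T⁴  ⇒  T⁴ = S/(4σ).
T⁴ = 1.00·9020/(4·5.67×10⁻⁸) = 3.977×10¹⁰ K⁴.
T = (3.977×10¹⁰)^(1/4).

T ≈ 447 K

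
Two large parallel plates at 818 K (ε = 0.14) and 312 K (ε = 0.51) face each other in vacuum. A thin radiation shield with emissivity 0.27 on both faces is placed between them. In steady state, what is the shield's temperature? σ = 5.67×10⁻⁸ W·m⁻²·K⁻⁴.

T_s ≈ 623 K

In steady state the net flux on the hot side equals that on the cold side.
σ(T₁⁴−T_s⁴)/D₁ = σ(T_s⁴−T₂⁴)/D₂, with D₁ = 1/ε₁+1/ε_s−1 = 9.847, D₂ = 1/ε_s+1/ε₂−1 = 4.664.
Solve for T_s⁴: T_s⁴ = (D₂·T₁⁴ + D₁·T₂⁴)/(D₁+D₂) = 1.503×10¹¹ K⁴.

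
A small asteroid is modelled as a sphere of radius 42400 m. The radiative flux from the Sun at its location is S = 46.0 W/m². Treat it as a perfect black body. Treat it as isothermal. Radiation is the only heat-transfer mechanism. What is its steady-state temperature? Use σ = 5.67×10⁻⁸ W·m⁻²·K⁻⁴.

At equilibrium, absorbed power = emitted power.
Absorbing cross-section = πr² = 5.648×10⁹ m²; emitting surface = 4πr² = 2.259×10¹⁰ m² (ratio 4).
S·A_cross = εσ·A_surf·T⁴  ⇒  T⁴ = S/(4σ).
T⁴ = 1.00·46.0/(4·5.67×10⁻⁸) = 2.028×10⁸ K⁴.
T = (2.028×10⁸)^(1/4).

T ≈ 119 K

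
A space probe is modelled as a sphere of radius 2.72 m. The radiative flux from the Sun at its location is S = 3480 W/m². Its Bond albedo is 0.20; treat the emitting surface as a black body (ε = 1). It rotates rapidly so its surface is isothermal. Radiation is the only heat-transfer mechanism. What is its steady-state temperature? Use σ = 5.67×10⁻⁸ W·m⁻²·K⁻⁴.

At equilibrium, absorbed power = emitted power.
Absorbing cross-section = πr² = 23.24 m²; emitting surface = 4πr² = 92.97 m² (ratio 4).
(1−a)S·A_cross = εσ·A_surf·T⁴  ⇒  T⁴ = (1−a)S/(4σ).
T⁴ = 0.800·3480/(4·5.67×10⁻⁸) = 1.228×10¹⁰ K⁴.
T = (1.228×10¹⁰)^(1/4).

T ≈ 333 K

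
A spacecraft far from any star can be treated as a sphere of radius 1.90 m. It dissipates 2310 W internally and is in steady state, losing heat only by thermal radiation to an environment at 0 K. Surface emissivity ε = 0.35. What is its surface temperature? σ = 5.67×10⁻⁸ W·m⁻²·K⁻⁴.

T ≈ 225 K

Steady state: internal power = radiated power, P = εσA T⁴.
Radiating area A = 4πr² = 45.36 m².
T⁴ = P/(εσA) = 2310/(0.35·5.67×10⁻⁸·45.36) = 2.566×10⁹ K⁴.
T = (2.566×10⁹)^(1/4).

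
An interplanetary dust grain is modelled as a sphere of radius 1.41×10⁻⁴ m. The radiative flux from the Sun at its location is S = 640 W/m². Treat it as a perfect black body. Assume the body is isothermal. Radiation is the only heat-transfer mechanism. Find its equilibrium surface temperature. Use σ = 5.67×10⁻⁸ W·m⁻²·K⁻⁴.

T ≈ 230 K

At equilibrium, absorbed power = emitted power.
Absorbing cross-section = πr² = 6.246×10⁻⁸ m²; emitting surface = 4πr² = 2.498×10⁻⁷ m² (ratio 4).
S·A_cross = εσ·A_surf·T⁴  ⇒  T⁴ = S/(4σ).
T⁴ = 1.00·640/(4·5.67×10⁻⁸) = 2.822×10⁹ K⁴.
T = (2.822×10⁹)^(1/4).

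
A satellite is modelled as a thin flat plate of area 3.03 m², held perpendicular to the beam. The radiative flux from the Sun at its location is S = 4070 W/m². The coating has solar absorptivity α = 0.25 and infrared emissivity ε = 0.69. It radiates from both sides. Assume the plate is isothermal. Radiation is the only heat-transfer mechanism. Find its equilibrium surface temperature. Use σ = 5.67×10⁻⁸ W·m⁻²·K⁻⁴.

T ≈ 338 K

At equilibrium, absorbed power = emitted power.
Absorbing cross-section = A = 3.030 m²; emitting surface = 2A = 6.060 m² (ratio 2).
αS·A_cross = εσ·A_surf·T⁴  ⇒  T⁴ = αS/(ε·2σ).
T⁴ = 0.250·4070/(0.69·2·5.67×10⁻⁸) = 1.300×10¹⁰ K⁴.
T = (1.300×10¹⁰)^(1/4).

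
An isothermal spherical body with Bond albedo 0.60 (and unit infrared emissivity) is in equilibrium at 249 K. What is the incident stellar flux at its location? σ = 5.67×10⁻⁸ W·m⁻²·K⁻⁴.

(1−a)S·πr² = σ·4πr²·T⁴ ⇒ S = 4σT⁴/(1−a).
S = 4·5.67×10⁻⁸·3.844×10⁹/0.400.

S ≈ 2180 W/m²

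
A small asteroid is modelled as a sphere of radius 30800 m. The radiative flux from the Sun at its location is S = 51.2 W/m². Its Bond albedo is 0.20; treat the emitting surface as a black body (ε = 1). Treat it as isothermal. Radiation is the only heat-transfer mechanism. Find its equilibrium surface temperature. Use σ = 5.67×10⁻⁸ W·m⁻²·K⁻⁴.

At equilibrium, absorbed power = emitted power.
Absorbing cross-section = πr² = 2.980×10⁹ m²; emitting surface = 4πr² = 1.192×10¹⁰ m² (ratio 4).
(1−a)S·A_cross = εσ·A_surf·T⁴  ⇒  T⁴ = (1−a)S/(4σ).
T⁴ = 0.800·51.2/(4·5.67×10⁻⁸) = 1.806×10⁸ K⁴.
T = (1.806×10⁸)^(1/4).

T ≈ 116 K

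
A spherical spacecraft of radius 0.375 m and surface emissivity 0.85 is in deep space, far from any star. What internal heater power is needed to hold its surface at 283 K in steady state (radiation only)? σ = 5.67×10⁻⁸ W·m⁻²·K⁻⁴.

P = εσ·4πr²·T⁴.
4πr² = 1.767 m²; T⁴ = 6.414×10⁹ K⁴.
P = 0.85·5.67×10⁻⁸·1.767·6.414×10⁹.

P ≈ 546 W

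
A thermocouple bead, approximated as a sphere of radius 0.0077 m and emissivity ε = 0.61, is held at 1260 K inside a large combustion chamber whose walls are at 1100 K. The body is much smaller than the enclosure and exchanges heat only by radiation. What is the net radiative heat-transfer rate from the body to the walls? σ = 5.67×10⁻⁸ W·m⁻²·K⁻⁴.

For a small grey body in a large enclosure: P_net = εσA(T_body⁴ − T_wall⁴).
A = 4πr² = 7.451×10⁻⁴ m²; T_body⁴ − T_wall⁴ = 2.520×10¹² − 1.464×10¹² = 1.056×10¹² K⁴.
|P_net| = 0.61·5.67×10⁻⁸·7.451×10⁻⁴·1.056×10¹².

P_net ≈ 27.2 W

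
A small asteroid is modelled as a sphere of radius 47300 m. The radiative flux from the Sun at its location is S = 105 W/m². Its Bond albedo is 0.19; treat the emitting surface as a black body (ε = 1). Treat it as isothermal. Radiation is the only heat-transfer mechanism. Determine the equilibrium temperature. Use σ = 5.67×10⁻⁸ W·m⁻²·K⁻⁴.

At equilibrium, absorbed power = emitted power.
Absorbing cross-section = πr² = 7.029×10⁹ m²; emitting surface = 4πr² = 2.811×10¹⁰ m² (ratio 4).
(1−a)S·A_cross = εσ·A_surf·T⁴  ⇒  T⁴ = (1−a)S/(4σ).
T⁴ = 0.810·105/(4·5.67×10⁻⁸) = 3.750×10⁸ K⁴.
T = (3.750×10⁸)^(1/4).

T ≈ 139 K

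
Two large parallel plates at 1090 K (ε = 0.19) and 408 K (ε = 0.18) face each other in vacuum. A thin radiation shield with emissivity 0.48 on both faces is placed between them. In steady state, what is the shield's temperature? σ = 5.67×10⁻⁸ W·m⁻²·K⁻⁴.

T_s ≈ 926 K

In steady state the net flux on the hot side equals that on the cold side.
σ(T₁⁴−T_s⁴)/D₁ = σ(T_s⁴−T₂⁴)/D₂, with D₁ = 1/ε₁+1/ε_s−1 = 6.346, D₂ = 1/ε_s+1/ε₂−1 = 6.639.
Solve for T_s⁴: T_s⁴ = (D₂·T₁⁴ + D₁·T₂⁴)/(D₁+D₂) = 7.352×10¹¹ K⁴.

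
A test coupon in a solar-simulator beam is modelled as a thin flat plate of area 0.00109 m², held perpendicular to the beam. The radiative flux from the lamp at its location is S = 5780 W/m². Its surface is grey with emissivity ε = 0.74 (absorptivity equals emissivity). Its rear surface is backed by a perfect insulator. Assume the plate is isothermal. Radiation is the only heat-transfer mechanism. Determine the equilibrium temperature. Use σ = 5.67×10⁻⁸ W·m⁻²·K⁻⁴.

At equilibrium, absorbed power = emitted power.
Absorbing cross-section = A = 0.001090 m²; emitting surface = A = 0.001090 m² (ratio 1).
εS·A_cross = εσ·A_surf·T⁴  ⇒  T⁴ = S/(1σ)   (ε cancels).
T⁴ = 5780/(1·5.67×10⁻⁸) = 1.019×10¹¹ K⁴.
T = (1.019×10¹¹)^(1/4).

T ≈ 565 K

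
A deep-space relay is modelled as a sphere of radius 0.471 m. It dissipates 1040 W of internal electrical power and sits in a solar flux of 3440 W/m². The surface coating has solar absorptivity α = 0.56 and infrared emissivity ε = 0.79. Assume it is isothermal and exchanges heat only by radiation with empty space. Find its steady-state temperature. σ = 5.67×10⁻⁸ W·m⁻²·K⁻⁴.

At steady state, absorbed solar power + internal power = radiated power.
Absorbed: α·S·A_cross = 0.56·3440·0.6969 = 1343 W (cross-section πr²).
Total input = 1343 + 1040 = 2383 W.
Radiated: εσ·A_surf·T⁴ with A_surf = 4πr² = 2.788 m².
T⁴ = 2383/(0.79·5.67×10⁻⁸·2.788) = 1.908×10¹⁰ K⁴.

T ≈ 372 K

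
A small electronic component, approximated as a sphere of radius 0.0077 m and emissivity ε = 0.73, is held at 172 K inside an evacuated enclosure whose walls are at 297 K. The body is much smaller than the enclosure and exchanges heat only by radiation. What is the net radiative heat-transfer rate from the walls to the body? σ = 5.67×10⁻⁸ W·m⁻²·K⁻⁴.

P_net ≈ 0.213 W

For a small grey body in a large enclosure: P_net = εσA(T_body⁴ − T_wall⁴).
A = 4πr² = 7.451×10⁻⁴ m²; T_body⁴ − T_wall⁴ = 8.752×10⁸ − 7.781×10⁹ = -6.906×10⁹ K⁴.
|P_net| = 0.73·5.67×10⁻⁸·7.451×10⁻⁴·6.906×10⁹.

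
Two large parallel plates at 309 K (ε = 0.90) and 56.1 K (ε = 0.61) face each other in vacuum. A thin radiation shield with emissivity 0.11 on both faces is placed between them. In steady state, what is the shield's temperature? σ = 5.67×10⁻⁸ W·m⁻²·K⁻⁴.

T_s ≈ 262 K

In steady state the net flux on the hot side equals that on the cold side.
σ(T₁⁴−T_s⁴)/D₁ = σ(T_s⁴−T₂⁴)/D₂, with D₁ = 1/ε₁+1/ε_s−1 = 9.202, D₂ = 1/ε_s+1/ε₂−1 = 9.730.
Solve for T_s⁴: T_s⁴ = (D₂·T₁⁴ + D₁·T₂⁴)/(D₁+D₂) = 4.690×10⁹ K⁴.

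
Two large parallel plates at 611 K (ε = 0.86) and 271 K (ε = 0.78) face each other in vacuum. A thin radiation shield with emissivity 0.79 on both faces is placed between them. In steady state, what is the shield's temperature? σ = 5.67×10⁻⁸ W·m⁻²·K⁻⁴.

T_s ≈ 523 K

In steady state the net flux on the hot side equals that on the cold side.
σ(T₁⁴−T_s⁴)/D₁ = σ(T_s⁴−T₂⁴)/D₂, with D₁ = 1/ε₁+1/ε_s−1 = 1.429, D₂ = 1/ε_s+1/ε₂−1 = 1.548.
Solve for T_s⁴: T_s⁴ = (D₂·T₁⁴ + D₁·T₂⁴)/(D₁+D₂) = 7.507×10¹⁰ K⁴.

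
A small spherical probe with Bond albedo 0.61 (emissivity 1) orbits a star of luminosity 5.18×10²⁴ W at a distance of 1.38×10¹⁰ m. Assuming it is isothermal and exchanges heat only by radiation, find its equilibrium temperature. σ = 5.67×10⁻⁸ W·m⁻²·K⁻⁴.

First find the stellar flux at distance d: S = L/(4πd²) = 5.18×10²⁴/(4π·(1.38×10¹⁰)²) = 2165 W/m².
For an isothermal sphere, absorbed (1−a)S·πr² = emitted σ·4πr²·T⁴, so T⁴ = (1−a)S/(4σ).
T⁴ = 0.390·2165/(4·5.67×10⁻⁸) = 3.722×10⁹ K⁴.

T ≈ 247 K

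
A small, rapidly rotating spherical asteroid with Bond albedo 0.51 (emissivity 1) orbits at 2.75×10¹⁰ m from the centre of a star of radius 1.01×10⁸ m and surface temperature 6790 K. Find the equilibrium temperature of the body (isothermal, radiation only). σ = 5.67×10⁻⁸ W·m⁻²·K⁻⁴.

T ≈ 243 K

The star's surface emits σT_*⁴; at distance d the flux is S = σT_*⁴(R_*/d)².
S = 5.67×10⁻⁸·(6790)⁴·(1.01×10⁸/2.75×10¹⁰)² = 1626 W/m².
For an isothermal sphere T⁴ = (1−a)S/(4σ) = 3.512×10⁹ K⁴.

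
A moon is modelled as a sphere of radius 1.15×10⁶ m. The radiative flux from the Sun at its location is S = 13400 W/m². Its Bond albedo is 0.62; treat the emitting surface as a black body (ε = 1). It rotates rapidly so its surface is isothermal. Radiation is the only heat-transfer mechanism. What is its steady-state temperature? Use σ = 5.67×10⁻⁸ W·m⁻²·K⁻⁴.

At equilibrium, absorbed power = emitted power.
Absorbing cross-section = πr² = 4.155×10¹² m²; emitting surface = 4πr² = 1.662×10¹³ m² (ratio 4).
(1−a)S·A_cross = εσ·A_surf·T⁴  ⇒  T⁴ = (1−a)S/(4σ).
T⁴ = 0.380·13400/(4·5.67×10⁻⁸) = 2.245×10¹⁰ K⁴.
T = (2.245×10¹⁰)^(1/4).

T ≈ 387 K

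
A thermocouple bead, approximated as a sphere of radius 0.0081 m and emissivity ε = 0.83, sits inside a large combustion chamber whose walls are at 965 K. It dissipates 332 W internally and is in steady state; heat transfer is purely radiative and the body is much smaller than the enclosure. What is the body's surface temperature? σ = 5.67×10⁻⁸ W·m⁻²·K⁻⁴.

T ≈ 1750 K

For a small grey body in a large enclosure, net radiated power = εσA(T⁴ − T_w⁴).
Steady state: P = εσA(T⁴ − T_w⁴) with A = 4πr² = 8.245×10⁻⁴ m².
T⁴ = P/(εσA) + T_w⁴ = 332/(0.83·5.67×10⁻⁸·8.245×10⁻⁴) + (965)⁴
    = 8.557×10¹² + 8.672×10¹¹ = 9.424×10¹² K⁴.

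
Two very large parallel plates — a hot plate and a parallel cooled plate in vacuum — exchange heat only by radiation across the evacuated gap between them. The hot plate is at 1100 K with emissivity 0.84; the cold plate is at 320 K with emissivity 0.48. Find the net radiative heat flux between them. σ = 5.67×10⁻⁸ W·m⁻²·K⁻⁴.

q ≈ 36200 W/m²

For two infinite grey parallel plates, q = σ(T₁⁴ − T₂⁴)/(1/ε₁ + 1/ε₂ − 1).
T₁⁴ − T₂⁴ = 1.464×10¹² − 1.049×10¹⁰ = 1.454×10¹² K⁴.
1/ε₁ + 1/ε₂ − 1 = 1.190 + 2.083 − 1 = 2.274.
q = 5.67×10⁻⁸ × 1.454×10¹² / 2.274.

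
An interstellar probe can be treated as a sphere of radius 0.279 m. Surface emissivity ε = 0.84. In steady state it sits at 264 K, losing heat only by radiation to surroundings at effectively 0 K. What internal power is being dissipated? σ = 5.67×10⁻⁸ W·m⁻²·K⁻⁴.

Steady state: P = εσA T⁴.
A = 4πr² = 0.9782 m²; T⁴ = (264)⁴ = 4.858×10⁹ K⁴.
P = 0.84 × 5.67×10⁻⁸ × 0.9782 × 4.858×10⁹.

P ≈ 226 W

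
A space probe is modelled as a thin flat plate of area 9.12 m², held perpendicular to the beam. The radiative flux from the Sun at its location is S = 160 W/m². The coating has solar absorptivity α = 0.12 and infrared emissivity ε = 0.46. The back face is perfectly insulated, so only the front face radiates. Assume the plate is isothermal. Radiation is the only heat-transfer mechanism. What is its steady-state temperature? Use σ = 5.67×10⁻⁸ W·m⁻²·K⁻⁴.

At equilibrium, absorbed power = emitted power.
Absorbing cross-section = A = 9.120 m²; emitting surface = A = 9.120 m² (ratio 1).
αS·A_cross = εσ·A_surf·T⁴  ⇒  T⁴ = αS/(ε·1σ).
T⁴ = 0.120·160/(0.46·1·5.67×10⁻⁸) = 7.361×10⁸ K⁴.
T = (7.361×10⁸)^(1/4).

T ≈ 165 K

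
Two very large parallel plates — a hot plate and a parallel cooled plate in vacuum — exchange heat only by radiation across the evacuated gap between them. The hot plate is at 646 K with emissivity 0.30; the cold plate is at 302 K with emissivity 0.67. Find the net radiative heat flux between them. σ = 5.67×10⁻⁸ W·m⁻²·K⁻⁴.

For two infinite grey parallel plates, q = σ(T₁⁴ − T₂⁴)/(1/ε₁ + 1/ε₂ − 1).
T₁⁴ − T₂⁴ = 1.742×10¹¹ − 8.318×10⁹ = 1.658×10¹¹ K⁴.
1/ε₁ + 1/ε₂ − 1 = 3.333 + 1.493 − 1 = 3.826.
q = 5.67×10⁻⁸ × 1.658×10¹¹ / 3.826.

q ≈ 2460 W/m²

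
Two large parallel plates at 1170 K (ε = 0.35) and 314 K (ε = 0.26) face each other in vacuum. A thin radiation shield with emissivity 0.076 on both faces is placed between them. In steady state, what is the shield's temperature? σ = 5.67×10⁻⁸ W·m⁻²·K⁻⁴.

T_s ≈ 993 K

In steady state the net flux on the hot side equals that on the cold side.
σ(T₁⁴−T_s⁴)/D₁ = σ(T_s⁴−T₂⁴)/D₂, with D₁ = 1/ε₁+1/ε_s−1 = 15.02, D₂ = 1/ε_s+1/ε₂−1 = 16.00.
Solve for T_s⁴: T_s⁴ = (D₂·T₁⁴ + D₁·T₂⁴)/(D₁+D₂) = 9.715×10¹¹ K⁴.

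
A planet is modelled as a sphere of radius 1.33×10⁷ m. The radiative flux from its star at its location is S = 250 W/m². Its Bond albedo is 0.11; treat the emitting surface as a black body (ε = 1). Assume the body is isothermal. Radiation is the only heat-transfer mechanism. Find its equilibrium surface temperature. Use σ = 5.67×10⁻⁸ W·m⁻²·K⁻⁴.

At equilibrium, absorbed power = emitted power.
Absorbing cross-section = πr² = 5.557×10¹⁴ m²; emitting surface = 4πr² = 2.223×10¹⁵ m² (ratio 4).
(1−a)S·A_cross = εσ·A_surf·T⁴  ⇒  T⁴ = (1−a)S/(4σ).
T⁴ = 0.890·250/(4·5.67×10⁻⁸) = 9.810×10⁸ K⁴.
T = (9.810×10⁸)^(1/4).

T ≈ 177 K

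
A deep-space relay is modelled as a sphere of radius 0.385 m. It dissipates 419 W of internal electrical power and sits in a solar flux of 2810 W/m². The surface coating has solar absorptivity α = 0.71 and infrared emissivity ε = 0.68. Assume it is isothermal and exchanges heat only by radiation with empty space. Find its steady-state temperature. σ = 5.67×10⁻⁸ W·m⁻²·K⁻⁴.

T ≈ 370 K

At steady state, absorbed solar power + internal power = radiated power.
Absorbed: α·S·A_cross = 0.71·2810·0.4657 = 929.0 W (cross-section πr²).
Total input = 929.0 + 419 = 1348 W.
Radiated: εσ·A_surf·T⁴ with A_surf = 4πr² = 1.863 m².
T⁴ = 1348/(0.68·5.67×10⁻⁸·1.863) = 1.877×10¹⁰ K⁴.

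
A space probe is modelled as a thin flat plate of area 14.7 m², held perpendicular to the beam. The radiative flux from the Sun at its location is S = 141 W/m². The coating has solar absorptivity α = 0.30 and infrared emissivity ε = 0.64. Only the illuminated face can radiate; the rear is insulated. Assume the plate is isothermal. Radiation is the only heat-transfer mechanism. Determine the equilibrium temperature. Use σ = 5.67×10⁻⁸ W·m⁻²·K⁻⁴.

At equilibrium, absorbed power = emitted power.
Absorbing cross-section = A = 14.70 m²; emitting surface = A = 14.70 m² (ratio 1).
αS·A_cross = εσ·A_surf·T⁴  ⇒  T⁴ = αS/(ε·1σ).
T⁴ = 0.300·141/(0.64·1·5.67×10⁻⁸) = 1.166×10⁹ K⁴.
T = (1.166×10⁹)^(1/4).

T ≈ 185 K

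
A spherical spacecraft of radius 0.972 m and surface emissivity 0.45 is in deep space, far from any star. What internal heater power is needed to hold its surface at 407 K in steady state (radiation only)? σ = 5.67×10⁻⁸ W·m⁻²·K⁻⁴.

P ≈ 8310 W

P = εσ·4πr²·T⁴.
4πr² = 11.87 m²; T⁴ = 2.744×10¹⁰ K⁴.
P = 0.45·5.67×10⁻⁸·11.87·2.744×10¹⁰.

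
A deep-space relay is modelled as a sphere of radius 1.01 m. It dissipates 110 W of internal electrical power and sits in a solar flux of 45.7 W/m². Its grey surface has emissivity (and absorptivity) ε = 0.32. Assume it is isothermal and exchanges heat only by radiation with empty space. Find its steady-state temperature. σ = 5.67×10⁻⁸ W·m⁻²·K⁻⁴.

At steady state, absorbed solar power + internal power = radiated power.
Absorbed: α·S·A_cross = 0.32·45.7·3.205 = 46.87 W (cross-section πr²).
Total input = 46.87 + 110 = 156.9 W.
Radiated: εσ·A_surf·T⁴ with A_surf = 4πr² = 12.82 m².
T⁴ = 156.9/(0.32·5.67×10⁻⁸·12.82) = 6.744×10⁸ K⁴.

T ≈ 161 K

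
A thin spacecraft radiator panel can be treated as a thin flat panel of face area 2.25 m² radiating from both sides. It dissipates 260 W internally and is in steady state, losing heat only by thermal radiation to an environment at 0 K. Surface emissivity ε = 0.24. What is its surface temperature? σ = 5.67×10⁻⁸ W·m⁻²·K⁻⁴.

Steady state: internal power = radiated power, P = εσA T⁴.
Radiating area A = 2·2.25 = 4.500 m².
T⁴ = P/(εσA) = 260/(0.24·5.67×10⁻⁸·4.500) = 4.246×10⁹ K⁴.
T = (4.246×10⁹)^(1/4).

T ≈ 255 K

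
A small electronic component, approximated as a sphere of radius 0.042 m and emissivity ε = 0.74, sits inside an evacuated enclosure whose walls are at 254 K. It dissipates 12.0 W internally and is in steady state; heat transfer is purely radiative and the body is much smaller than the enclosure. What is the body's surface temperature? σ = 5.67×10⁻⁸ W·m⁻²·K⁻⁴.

For a small grey body in a large enclosure, net radiated power = εσA(T⁴ − T_w⁴).
Steady state: P = εσA(T⁴ − T_w⁴) with A = 4πr² = 0.02217 m².
T⁴ = P/(εσA) + T_w⁴ = 12.0/(0.74·5.67×10⁻⁸·0.02217) + (254)⁴
    = 1.290×10¹⁰ + 4.162×10⁹ = 1.706×10¹⁰ K⁴.

T ≈ 361 K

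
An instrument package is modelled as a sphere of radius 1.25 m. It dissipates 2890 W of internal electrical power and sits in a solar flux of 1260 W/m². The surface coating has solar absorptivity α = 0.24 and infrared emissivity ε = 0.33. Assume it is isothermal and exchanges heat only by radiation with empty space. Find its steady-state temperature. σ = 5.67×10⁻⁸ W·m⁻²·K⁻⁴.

T ≈ 330 K

At steady state, absorbed solar power + internal power = radiated power.
Absorbed: α·S·A_cross = 0.24·1260·4.909 = 1484 W (cross-section πr²).
Total input = 1484 + 2890 = 4374 W.
Radiated: εσ·A_surf·T⁴ with A_surf = 4πr² = 19.63 m².
T⁴ = 4374/(0.33·5.67×10⁻⁸·19.63) = 1.191×10¹⁰ K⁴.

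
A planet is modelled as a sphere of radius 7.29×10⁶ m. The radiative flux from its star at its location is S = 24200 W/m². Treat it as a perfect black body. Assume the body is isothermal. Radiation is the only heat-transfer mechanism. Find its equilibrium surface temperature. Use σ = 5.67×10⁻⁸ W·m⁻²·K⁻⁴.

At equilibrium, absorbed power = emitted power.
Absorbing cross-section = πr² = 1.670×10¹⁴ m²; emitting surface = 4πr² = 6.678×10¹⁴ m² (ratio 4).
S·A_cross = εσ·A_surf·T⁴  ⇒  T⁴ = S/(4σ).
T⁴ = 1.00·24200/(4·5.67×10⁻⁸) = 1.067×10¹¹ K⁴.
T = (1.067×10¹¹)^(1/4).

T ≈ 572 K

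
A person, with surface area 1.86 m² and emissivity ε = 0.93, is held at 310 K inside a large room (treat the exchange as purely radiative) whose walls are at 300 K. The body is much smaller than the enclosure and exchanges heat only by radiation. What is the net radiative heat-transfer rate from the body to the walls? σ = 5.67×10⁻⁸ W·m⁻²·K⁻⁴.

For a small grey body in a large enclosure: P_net = εσA(T_body⁴ − T_wall⁴).
A = 1.86 m²; T_body⁴ − T_wall⁴ = 9.235×10⁹ − 8.100×10⁹ = 1.135×10⁹ K⁴.
|P_net| = 0.93·5.67×10⁻⁸·1.860·1.135×10⁹.

P_net ≈ 111 W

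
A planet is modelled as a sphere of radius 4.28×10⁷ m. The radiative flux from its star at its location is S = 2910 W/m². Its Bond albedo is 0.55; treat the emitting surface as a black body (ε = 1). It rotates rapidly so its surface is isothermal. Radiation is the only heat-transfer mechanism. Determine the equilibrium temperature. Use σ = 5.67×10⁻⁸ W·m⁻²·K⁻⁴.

At equilibrium, absorbed power = emitted power.
Absorbing cross-section = πr² = 5.755×10¹⁵ m²; emitting surface = 4πr² = 2.302×10¹⁶ m² (ratio 4).
(1−a)S·A_cross = εσ·A_surf·T⁴  ⇒  T⁴ = (1−a)S/(4σ).
T⁴ = 0.450·2910/(4·5.67×10⁻⁸) = 5.774×10⁹ K⁴.
T = (5.774×10⁹)^(1/4).

T ≈ 276 K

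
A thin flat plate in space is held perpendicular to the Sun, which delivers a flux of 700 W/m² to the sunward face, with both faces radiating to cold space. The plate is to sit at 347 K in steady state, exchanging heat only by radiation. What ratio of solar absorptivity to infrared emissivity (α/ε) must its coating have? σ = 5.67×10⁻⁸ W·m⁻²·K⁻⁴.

Balance: αS·A = εσ·2A·T⁴ ⇒ α/ε = 2σT⁴/S.
α/ε = 2·5.67×10⁻⁸·(347)⁴/700 = 2·5.67×10⁻⁸·1.450×10¹⁰/700.

α/ε ≈ 2.35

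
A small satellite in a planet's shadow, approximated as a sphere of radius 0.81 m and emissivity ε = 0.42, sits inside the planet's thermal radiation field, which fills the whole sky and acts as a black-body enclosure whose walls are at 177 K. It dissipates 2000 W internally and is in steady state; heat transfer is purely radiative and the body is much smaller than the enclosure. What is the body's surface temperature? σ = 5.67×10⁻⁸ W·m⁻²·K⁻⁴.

T ≈ 325 K

For a small grey body in a large enclosure, net radiated power = εσA(T⁴ − T_w⁴).
Steady state: P = εσA(T⁴ − T_w⁴) with A = 4πr² = 8.245 m².
T⁴ = P/(εσA) + T_w⁴ = 2000/(0.42·5.67×10⁻⁸·8.245) + (177)⁴
    = 1.019×10¹⁰ + 9.815×10⁸ = 1.117×10¹⁰ K⁴.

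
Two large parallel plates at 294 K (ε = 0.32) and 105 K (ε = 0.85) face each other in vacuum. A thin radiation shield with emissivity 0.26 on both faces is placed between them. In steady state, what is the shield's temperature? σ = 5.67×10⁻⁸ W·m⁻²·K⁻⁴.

In steady state the net flux on the hot side equals that on the cold side.
σ(T₁⁴−T_s⁴)/D₁ = σ(T_s⁴−T₂⁴)/D₂, with D₁ = 1/ε₁+1/ε_s−1 = 5.971, D₂ = 1/ε_s+1/ε₂−1 = 4.023.
Solve for T_s⁴: T_s⁴ = (D₂·T₁⁴ + D₁·T₂⁴)/(D₁+D₂) = 3.080×10⁹ K⁴.

T_s ≈ 236 K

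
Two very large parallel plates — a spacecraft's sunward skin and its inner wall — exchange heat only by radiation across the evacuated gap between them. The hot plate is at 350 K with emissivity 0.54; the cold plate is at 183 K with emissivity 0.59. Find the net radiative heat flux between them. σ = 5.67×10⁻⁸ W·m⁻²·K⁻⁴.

q ≈ 309 W/m²

For two infinite grey parallel plates, q = σ(T₁⁴ − T₂⁴)/(1/ε₁ + 1/ε₂ − 1).
T₁⁴ − T₂⁴ = 1.501×10¹⁰ − 1.122×10⁹ = 1.388×10¹⁰ K⁴.
1/ε₁ + 1/ε₂ − 1 = 1.852 + 1.695 − 1 = 2.547.
q = 5.67×10⁻⁸ × 1.388×10¹⁰ / 2.547.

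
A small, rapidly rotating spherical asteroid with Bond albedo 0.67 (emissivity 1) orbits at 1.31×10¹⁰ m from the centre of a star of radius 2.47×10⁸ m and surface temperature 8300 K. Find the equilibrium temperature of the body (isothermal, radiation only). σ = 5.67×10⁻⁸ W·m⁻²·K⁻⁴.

T ≈ 611 K

The star's surface emits σT_*⁴; at distance d the flux is S = σT_*⁴(R_*/d)².
S = 5.67×10⁻⁸·(8300)⁴·(2.47×10⁸/1.31×10¹⁰)² = 95660 W/m².
For an isothermal sphere T⁴ = (1−a)S/(4σ) = 1.392×10¹¹ K⁴.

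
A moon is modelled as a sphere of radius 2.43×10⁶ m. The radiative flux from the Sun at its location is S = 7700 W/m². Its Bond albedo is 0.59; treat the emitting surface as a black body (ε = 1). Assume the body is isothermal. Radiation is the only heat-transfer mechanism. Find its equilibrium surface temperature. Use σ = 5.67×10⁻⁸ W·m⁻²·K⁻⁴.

At equilibrium, absorbed power = emitted power.
Absorbing cross-section = πr² = 1.855×10¹³ m²; emitting surface = 4πr² = 7.420×10¹³ m² (ratio 4).
(1−a)S·A_cross = εσ·A_surf·T⁴  ⇒  T⁴ = (1−a)S/(4σ).
T⁴ = 0.410·7700/(4·5.67×10⁻⁸) = 1.392×10¹⁰ K⁴.
T = (1.392×10¹⁰)^(1/4).

T ≈ 343 K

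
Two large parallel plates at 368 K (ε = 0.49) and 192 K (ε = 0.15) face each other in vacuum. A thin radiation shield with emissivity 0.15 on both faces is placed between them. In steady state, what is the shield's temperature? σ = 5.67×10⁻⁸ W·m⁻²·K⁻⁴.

In steady state the net flux on the hot side equals that on the cold side.
σ(T₁⁴−T_s⁴)/D₁ = σ(T_s⁴−T₂⁴)/D₂, with D₁ = 1/ε₁+1/ε_s−1 = 7.707, D₂ = 1/ε_s+1/ε₂−1 = 12.33.
Solve for T_s⁴: T_s⁴ = (D₂·T₁⁴ + D₁·T₂⁴)/(D₁+D₂) = 1.181×10¹⁰ K⁴.

T_s ≈ 330 K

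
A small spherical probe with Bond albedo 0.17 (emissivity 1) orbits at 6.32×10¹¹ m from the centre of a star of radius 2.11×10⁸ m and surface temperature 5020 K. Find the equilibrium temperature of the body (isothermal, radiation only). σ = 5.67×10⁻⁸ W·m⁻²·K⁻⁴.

T ≈ 61.9 K

The star's surface emits σT_*⁴; at distance d the flux is S = σT_*⁴(R_*/d)².
S = 5.67×10⁻⁸·(5020)⁴·(2.11×10⁸/6.32×10¹¹)² = 4.014 W/m².
For an isothermal sphere T⁴ = (1−a)S/(4σ) = 1.469×10⁷ K⁴.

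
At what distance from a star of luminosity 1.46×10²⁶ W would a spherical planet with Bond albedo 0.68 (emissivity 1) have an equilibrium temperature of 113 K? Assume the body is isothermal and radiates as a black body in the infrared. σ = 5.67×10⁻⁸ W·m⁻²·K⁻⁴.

d ≈ 3.17×10¹¹ m

For an isothermal black-emitting sphere, (1−a)S·πr² = σ·4πr²·T⁴ ⇒ S = 4σT⁴/(1−a).
S = 4·5.67×10⁻⁸·(113)⁴/0.320 = 115.6 W/m².
Flux falls as S = L/(4πd²), so d = √(L/(4πS)) = √(1.46×10²⁶/(4π·115.6)).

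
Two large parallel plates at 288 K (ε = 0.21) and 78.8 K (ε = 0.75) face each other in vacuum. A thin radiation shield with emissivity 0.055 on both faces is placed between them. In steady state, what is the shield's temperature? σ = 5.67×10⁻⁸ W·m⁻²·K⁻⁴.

T_s ≈ 237 K

In steady state the net flux on the hot side equals that on the cold side.
σ(T₁⁴−T_s⁴)/D₁ = σ(T_s⁴−T₂⁴)/D₂, with D₁ = 1/ε₁+1/ε_s−1 = 21.94, D₂ = 1/ε_s+1/ε₂−1 = 18.52.
Solve for T_s⁴: T_s⁴ = (D₂·T₁⁴ + D₁·T₂⁴)/(D₁+D₂) = 3.169×10⁹ K⁴.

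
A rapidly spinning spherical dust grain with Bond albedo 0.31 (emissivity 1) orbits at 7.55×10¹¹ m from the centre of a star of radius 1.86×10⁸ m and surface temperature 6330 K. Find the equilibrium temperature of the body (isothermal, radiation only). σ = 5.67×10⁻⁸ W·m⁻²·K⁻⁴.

The star's surface emits σT_*⁴; at distance d the flux is S = σT_*⁴(R_*/d)².
S = 5.67×10⁻⁸·(6330)⁴·(1.86×10⁸/7.55×10¹¹)² = 5.525 W/m².
For an isothermal sphere T⁴ = (1−a)S/(4σ) = 1.681×10⁷ K⁴.

T ≈ 64.0 K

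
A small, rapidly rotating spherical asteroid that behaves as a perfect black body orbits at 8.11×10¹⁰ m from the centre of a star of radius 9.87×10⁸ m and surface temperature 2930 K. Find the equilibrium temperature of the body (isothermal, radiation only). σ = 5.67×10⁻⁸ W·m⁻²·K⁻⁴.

The star's surface emits σT_*⁴; at distance d the flux is S = σT_*⁴(R_*/d)².
S = 5.67×10⁻⁸·(2930)⁴·(9.87×10⁸/8.11×10¹⁰)² = 618.9 W/m².
For an isothermal sphere T⁴ = (1−a)S/(4σ) = 2.729×10⁹ K⁴.

T ≈ 229 K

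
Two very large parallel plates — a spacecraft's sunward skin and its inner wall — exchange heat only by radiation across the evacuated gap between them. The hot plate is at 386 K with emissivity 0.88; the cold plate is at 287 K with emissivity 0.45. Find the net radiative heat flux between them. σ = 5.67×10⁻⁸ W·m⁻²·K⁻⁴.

q ≈ 371 W/m²

For two infinite grey parallel plates, q = σ(T₁⁴ − T₂⁴)/(1/ε₁ + 1/ε₂ − 1).
T₁⁴ − T₂⁴ = 2.220×10¹⁰ − 6.785×10⁹ = 1.542×10¹⁰ K⁴.
1/ε₁ + 1/ε₂ − 1 = 1.136 + 2.222 − 1 = 2.359.
q = 5.67×10⁻⁸ × 1.542×10¹⁰ / 2.359.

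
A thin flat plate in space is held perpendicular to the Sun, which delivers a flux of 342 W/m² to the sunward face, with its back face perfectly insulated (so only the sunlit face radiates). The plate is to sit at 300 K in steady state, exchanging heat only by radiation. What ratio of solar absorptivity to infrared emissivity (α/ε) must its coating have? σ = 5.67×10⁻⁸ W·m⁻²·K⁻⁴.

α/ε ≈ 1.34

Balance: αS·A = εσ·1A·T⁴ ⇒ α/ε = σT⁴/S.
α/ε = 5.67×10⁻⁸·(300)⁴/342 = 5.67×10⁻⁸·8.100×10⁹/342.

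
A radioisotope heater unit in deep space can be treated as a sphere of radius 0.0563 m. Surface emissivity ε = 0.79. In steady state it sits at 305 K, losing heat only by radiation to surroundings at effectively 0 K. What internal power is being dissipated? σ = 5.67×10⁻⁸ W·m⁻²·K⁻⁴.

Steady state: P = εσA T⁴.
A = 4πr² = 0.03983 m²; T⁴ = (305)⁴ = 8.654×10⁹ K⁴.
P = 0.79 × 5.67×10⁻⁸ × 0.03983 × 8.654×10⁹.

P ≈ 15.4 W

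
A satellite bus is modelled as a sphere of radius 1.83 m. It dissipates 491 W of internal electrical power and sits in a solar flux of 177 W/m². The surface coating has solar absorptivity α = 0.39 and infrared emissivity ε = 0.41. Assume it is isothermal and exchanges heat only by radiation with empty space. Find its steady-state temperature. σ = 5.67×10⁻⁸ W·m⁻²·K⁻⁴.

At steady state, absorbed solar power + internal power = radiated power.
Absorbed: α·S·A_cross = 0.39·177·10.52 = 726.3 W (cross-section πr²).
Total input = 726.3 + 491 = 1217 W.
Radiated: εσ·A_surf·T⁴ with A_surf = 4πr² = 42.08 m².
T⁴ = 1217/(0.41·5.67×10⁻⁸·42.08) = 1.244×10⁹ K⁴.

T ≈ 188 K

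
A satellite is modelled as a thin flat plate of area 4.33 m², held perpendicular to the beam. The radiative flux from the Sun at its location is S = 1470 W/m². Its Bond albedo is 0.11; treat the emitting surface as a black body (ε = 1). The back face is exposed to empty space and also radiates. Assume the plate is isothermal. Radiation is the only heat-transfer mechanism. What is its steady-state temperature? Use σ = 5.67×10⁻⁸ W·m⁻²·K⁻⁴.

T ≈ 328 K

At equilibrium, absorbed power = emitted power.
Absorbing cross-section = A = 4.330 m²; emitting surface = 2A = 8.660 m² (ratio 2).
(1−a)S·A_cross = εσ·A_surf·T⁴  ⇒  T⁴ = (1−a)S/(2σ).
T⁴ = 0.890·1470/(2·5.67×10⁻⁸) = 1.154×10¹⁰ K⁴.
T = (1.154×10¹⁰)^(1/4).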